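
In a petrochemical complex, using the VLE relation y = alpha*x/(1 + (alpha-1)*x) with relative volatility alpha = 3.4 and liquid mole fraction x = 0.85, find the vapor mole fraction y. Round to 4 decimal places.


y = alpha*x / (1 + (alpha-1)*x)
y = 3.4*0.85 / (1 + (3.4-1)*0.85)
y = 2.89 / (1 + 2.04)
y = 2.89 / 3.04
y = 0.9507


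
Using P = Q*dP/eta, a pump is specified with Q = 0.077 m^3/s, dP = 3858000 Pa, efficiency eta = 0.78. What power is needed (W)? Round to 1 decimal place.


P = Q * dP / eta
P = 0.077 * 3858000 / 0.78
P = 297066.0 / 0.78
P = 380853.8 W


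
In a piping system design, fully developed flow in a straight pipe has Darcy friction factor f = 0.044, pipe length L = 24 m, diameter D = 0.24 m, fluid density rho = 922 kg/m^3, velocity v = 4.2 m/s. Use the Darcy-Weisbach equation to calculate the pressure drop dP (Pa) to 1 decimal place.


dP = f * (L/D) * (rho*v^2/2)
dP = 0.044 * (24/0.24) * (922*4.2^2/2)
L/D = 100.0
rho*v^2/2 = 922*17.64/2 = 8132.04
dP = 0.044 * 100.0 * 8132.04
dP = 35781.0 Pa


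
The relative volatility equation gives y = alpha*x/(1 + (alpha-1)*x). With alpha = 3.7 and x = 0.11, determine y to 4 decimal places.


y = alpha*x / (1 + (alpha-1)*x)
y = 3.7*0.11 / (1 + (3.7-1)*0.11)
y = 0.407 / (1 + 0.297)
y = 0.407 / 1.297
y = 0.3138


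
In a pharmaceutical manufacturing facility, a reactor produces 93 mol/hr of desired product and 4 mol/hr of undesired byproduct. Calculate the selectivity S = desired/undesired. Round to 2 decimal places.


S = desired product rate / undesired product rate
S = 93 / 4
S = 23.25


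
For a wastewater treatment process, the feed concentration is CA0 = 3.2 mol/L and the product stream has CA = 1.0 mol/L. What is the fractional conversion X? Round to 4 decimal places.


X = (CA0 - CA) / CA0
X = (3.2 - 1.0) / 3.2
X = 2.2 / 3.2
X = 0.6875


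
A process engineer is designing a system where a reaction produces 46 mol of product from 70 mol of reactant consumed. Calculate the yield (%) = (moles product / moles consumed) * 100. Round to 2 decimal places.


Yield = (moles product / moles consumed) * 100%
Yield = (46 / 70) * 100
Yield = 0.6571 * 100
Yield = 65.71%


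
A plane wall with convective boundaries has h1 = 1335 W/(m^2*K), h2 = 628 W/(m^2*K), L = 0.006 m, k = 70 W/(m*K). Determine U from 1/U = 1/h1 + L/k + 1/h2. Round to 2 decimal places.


1/U = 1/h1 + L/k + 1/h2
1/U = 1/1335 + 0.006/70 + 1/628
1/U = 0.0007490637 + 8.57143e-05 + 0.0015923567
1/U = 0.0024271347
U = 412.01 W/(m^2*K)


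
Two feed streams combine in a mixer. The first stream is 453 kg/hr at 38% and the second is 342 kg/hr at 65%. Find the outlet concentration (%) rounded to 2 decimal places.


Mass balance on solute: F1*x1 + F2*x2 = F3*x3
F3 = F1 + F2 = 453 + 342 = 795 kg/hr
x3 = (F1*x1 + F2*x2)/F3
x3 = (453*0.38 + 342*0.65) / 795
x3 = 49.62%


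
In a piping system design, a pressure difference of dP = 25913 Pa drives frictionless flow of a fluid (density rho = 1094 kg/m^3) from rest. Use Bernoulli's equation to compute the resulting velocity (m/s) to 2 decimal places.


v = sqrt(2*dP/rho)
v = sqrt(2*25913/1094)
v = sqrt(47.372943)
v = 6.88 m/s


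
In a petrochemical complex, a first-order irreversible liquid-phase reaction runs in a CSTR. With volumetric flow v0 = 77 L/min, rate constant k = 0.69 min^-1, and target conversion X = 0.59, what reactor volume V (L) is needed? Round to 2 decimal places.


V = v0 * X / (k * (1 - X))
V = 77 * 0.59 / (0.69 * (1 - 0.59))
V = 45.43 / (0.69 * 0.41)
V = 45.43 / 0.2829
V = 160.59 L


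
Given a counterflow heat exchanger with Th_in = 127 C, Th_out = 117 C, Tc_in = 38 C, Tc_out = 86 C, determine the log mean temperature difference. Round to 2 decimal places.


dT1 = Th_in - Tc_out = 127 - 86 = 41
dT2 = Th_out - Tc_in = 117 - 38 = 79
LMTD = (dT1 - dT2) / ln(dT1/dT2)
LMTD = (41 - 79) / ln(41/79)
LMTD = 57.94 K


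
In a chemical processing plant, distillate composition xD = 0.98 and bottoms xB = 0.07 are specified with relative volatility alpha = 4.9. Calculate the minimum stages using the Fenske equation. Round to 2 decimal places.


N_min = ln((xD*(1-xB))/(xB*(1-xD))) / ln(alpha)
Numerator inside ln: 0.9114 / 0.0014 = 651.0
ln(651.0) = 6.47851
ln(alpha) = ln(4.9) = 1.589235
N_min = 6.47851 / 1.589235 = 4.08


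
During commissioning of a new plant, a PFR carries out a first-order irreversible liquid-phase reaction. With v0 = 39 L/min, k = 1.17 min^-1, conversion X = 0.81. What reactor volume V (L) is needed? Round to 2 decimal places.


V = (v0/k) * ln(1/(1-X))
V = (39/1.17) * ln(1/(1-0.81))
V = 33.333333 * ln(5.263158)
V = 33.333333 * 1.660731
V = 55.36 L


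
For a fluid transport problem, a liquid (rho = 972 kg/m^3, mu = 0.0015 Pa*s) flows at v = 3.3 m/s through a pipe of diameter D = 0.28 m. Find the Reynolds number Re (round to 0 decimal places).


Re = rho * v * D / mu
Re = 972 * 3.3 * 0.28 / 0.0015
Re = 898.128 / 0.0015
Re = 598752


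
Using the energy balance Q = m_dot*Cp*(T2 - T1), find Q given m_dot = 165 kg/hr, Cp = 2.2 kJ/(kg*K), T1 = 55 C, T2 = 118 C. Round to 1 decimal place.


Q = m_dot * Cp * (T2 - T1)
Q = 165 * 2.2 * (118 - 55)
Q = 165 * 2.2 * 63
Q = 22869.0 kJ/hr


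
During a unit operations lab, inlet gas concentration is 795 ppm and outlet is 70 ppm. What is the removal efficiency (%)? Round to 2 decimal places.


Efficiency = (G_in - G_out) / G_in * 100%
Efficiency = (795 - 70) / 795 * 100
Efficiency = 725 / 795 * 100
Efficiency = 91.19%


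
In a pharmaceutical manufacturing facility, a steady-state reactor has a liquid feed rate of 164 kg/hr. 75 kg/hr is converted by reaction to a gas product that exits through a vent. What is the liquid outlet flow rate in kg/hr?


Steady-state mass balance on the main outlet: F_out = F_in - F_removed
F_out = 164 - 75
F_out = 89 kg/hr


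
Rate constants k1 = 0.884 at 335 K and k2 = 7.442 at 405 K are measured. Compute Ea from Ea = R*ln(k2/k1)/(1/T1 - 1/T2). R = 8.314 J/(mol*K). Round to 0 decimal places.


Ea = R * ln(k2/k1) / (1/T1 - 1/T2)
ln(k2/k1) = ln(7.442/0.884) = 2.1304378
1/T1 - 1/T2 = 1/335 - 1/405 = 0.000515938824
Ea = 8.314 * 2.1304378 / 0.000515938824
Ea = 34331 J/mol


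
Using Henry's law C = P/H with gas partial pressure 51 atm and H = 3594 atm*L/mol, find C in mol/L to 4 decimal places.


C = P / H
C = 51 / 3594
C = 0.0142 mol/L


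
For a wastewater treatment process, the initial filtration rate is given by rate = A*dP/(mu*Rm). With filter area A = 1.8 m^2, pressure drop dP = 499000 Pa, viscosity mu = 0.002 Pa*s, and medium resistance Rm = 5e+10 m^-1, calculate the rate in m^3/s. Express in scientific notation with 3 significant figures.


rate = A * dP / (mu * Rm)
rate = 1.8 * 499000 / (0.002 * 5e+10)
rate = 898200.0 / 1.000e+08
rate = 8.98e-03 m^3/s


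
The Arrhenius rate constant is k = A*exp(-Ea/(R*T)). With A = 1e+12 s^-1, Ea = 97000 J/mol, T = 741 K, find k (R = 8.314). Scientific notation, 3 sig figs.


k = A * exp(-Ea/(R*T))
k = 1e+12 * exp(-97000 / (8.314 * 741))
k = 1e+12 * exp(-15.74503)
k = 1.45e+05


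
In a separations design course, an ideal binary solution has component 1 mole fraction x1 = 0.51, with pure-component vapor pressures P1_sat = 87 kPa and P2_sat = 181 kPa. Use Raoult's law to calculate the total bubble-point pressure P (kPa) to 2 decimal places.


P = x1*P1_sat + x2*P2_sat
x2 = 1 - x1 = 1 - 0.51 = 0.49
P = 0.51*87 + 0.49*181
P = 44.37 + 88.69
P = 133.06 kPa


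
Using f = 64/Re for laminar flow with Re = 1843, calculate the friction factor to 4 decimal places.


f = 64 / Re
f = 64 / 1843
f = 0.0347


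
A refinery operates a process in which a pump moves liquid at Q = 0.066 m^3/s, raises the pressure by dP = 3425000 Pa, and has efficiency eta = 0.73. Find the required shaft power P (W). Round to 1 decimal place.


P = Q * dP / eta
P = 0.066 * 3425000 / 0.73
P = 226050.0 / 0.73
P = 309657.5 W


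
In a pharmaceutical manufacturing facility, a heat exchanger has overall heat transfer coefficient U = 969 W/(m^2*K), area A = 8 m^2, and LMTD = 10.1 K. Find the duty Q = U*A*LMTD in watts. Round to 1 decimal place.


Q = U * A * LMTD
Q = 969 * 8 * 10.1
Q = 78295.2 W


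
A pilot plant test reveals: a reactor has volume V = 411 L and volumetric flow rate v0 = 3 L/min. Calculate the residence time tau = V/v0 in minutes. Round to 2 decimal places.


tau = V / v0
tau = 411 / 3
tau = 137.00 min


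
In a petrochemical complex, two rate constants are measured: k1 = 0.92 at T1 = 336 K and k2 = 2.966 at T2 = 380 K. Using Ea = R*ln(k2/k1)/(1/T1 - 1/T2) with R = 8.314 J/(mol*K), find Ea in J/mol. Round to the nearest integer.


Ea = R * ln(k2/k1) / (1/T1 - 1/T2)
ln(k2/k1) = ln(2.966/0.92) = 1.1705959
1/T1 - 1/T2 = 1/336 - 1/380 = 0.000344611529
Ea = 8.314 * 1.1705959 / 0.000344611529
Ea = 28241 J/mol


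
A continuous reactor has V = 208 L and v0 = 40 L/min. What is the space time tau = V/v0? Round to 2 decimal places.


tau = V / v0
tau = 208 / 40
tau = 5.20 min


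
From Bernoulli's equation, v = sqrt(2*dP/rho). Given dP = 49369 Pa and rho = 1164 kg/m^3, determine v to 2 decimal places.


v = sqrt(2*dP/rho)
v = sqrt(2*49369/1164)
v = sqrt(84.82646)
v = 9.21 m/s


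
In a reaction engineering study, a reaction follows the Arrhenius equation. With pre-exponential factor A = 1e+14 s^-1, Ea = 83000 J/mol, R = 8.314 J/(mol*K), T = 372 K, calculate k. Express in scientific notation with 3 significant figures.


k = A * exp(-Ea/(R*T))
k = 1e+14 * exp(-83000 / (8.314 * 372))
k = 1e+14 * exp(-26.836454)
k = 2.21e+02


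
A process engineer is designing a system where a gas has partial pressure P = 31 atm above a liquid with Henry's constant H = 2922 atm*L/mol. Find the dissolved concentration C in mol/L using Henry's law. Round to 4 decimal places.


C = P / H
C = 31 / 2922
C = 0.0106 mol/L


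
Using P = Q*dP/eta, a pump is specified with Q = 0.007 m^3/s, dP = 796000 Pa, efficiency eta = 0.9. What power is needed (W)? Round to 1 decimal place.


P = Q * dP / eta
P = 0.007 * 796000 / 0.9
P = 5572.0 / 0.9
P = 6191.1 W


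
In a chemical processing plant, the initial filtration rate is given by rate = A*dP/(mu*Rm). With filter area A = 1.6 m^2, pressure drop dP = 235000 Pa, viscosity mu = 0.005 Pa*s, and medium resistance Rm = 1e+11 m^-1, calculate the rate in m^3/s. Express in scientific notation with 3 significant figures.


rate = A * dP / (mu * Rm)
rate = 1.6 * 235000 / (0.005 * 1e+11)
rate = 376000.0 / 5.000e+08
rate = 7.52e-04 m^3/s


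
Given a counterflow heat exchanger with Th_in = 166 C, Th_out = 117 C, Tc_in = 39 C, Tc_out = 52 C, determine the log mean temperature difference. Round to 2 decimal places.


dT1 = Th_in - Tc_out = 166 - 52 = 114
dT2 = Th_out - Tc_in = 117 - 39 = 78
LMTD = (dT1 - dT2) / ln(dT1/dT2)
LMTD = (114 - 78) / ln(114/78)
LMTD = 94.86 K


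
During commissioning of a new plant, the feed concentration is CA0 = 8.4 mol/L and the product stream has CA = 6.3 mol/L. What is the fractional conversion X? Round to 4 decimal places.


X = (CA0 - CA) / CA0
X = (8.4 - 6.3) / 8.4
X = 2.1 / 8.4
X = 0.2500


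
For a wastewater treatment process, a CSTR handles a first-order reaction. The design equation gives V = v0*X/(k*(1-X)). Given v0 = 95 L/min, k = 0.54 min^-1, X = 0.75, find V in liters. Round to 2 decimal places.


V = v0 * X / (k * (1 - X))
V = 95 * 0.75 / (0.54 * (1 - 0.75))
V = 71.25 / (0.54 * 0.25)
V = 71.25 / 0.135
V = 527.78 L


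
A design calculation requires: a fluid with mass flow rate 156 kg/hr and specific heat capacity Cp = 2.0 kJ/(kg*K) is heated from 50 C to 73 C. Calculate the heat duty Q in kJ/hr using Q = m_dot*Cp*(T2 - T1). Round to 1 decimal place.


Q = m_dot * Cp * (T2 - T1)
Q = 156 * 2.0 * (73 - 50)
Q = 156 * 2.0 * 23
Q = 7176.0 kJ/hr


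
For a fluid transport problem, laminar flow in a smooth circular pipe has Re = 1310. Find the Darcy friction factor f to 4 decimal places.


f = 64 / Re
f = 64 / 1310
f = 0.0489


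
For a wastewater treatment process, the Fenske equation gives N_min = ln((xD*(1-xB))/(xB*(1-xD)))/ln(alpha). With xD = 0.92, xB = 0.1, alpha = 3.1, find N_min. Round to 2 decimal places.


N_min = ln((xD*(1-xB))/(xB*(1-xD))) / ln(alpha)
Numerator inside ln: 0.828 / 0.008 = 103.5
ln(103.5) = 4.639572
ln(alpha) = ln(3.1) = 1.131402
N_min = 4.639572 / 1.131402 = 4.10


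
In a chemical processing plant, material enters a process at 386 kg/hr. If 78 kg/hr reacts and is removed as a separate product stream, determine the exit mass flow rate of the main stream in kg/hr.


Steady-state mass balance on the main outlet: F_out = F_in - F_removed
F_out = 386 - 78
F_out = 308 kg/hr


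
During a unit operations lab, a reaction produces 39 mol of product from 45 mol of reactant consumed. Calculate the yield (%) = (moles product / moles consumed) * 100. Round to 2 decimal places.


Yield = (moles product / moles consumed) * 100%
Yield = (39 / 45) * 100
Yield = 0.8667 * 100
Yield = 86.67%


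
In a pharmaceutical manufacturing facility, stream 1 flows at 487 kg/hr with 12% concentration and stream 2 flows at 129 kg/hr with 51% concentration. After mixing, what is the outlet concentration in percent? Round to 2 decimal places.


Mass balance on solute: F1*x1 + F2*x2 = F3*x3
F3 = F1 + F2 = 487 + 129 = 616 kg/hr
x3 = (F1*x1 + F2*x2)/F3
x3 = (487*0.12 + 129*0.51) / 616
x3 = 20.17%


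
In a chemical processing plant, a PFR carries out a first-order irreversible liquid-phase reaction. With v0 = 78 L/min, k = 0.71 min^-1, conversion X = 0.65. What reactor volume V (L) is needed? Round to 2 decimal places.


V = (v0/k) * ln(1/(1-X))
V = (78/0.71) * ln(1/(1-0.65))
V = 109.859155 * ln(2.857143)
V = 109.859155 * 1.049822
V = 115.33 L


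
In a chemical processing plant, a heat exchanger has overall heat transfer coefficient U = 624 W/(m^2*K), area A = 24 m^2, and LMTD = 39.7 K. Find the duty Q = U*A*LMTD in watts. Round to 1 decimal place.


Q = U * A * LMTD
Q = 624 * 24 * 39.7
Q = 594547.2 W


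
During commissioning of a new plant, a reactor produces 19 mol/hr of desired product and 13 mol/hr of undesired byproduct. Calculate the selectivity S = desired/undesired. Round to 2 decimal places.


S = desired product rate / undesired product rate
S = 19 / 13
S = 1.46


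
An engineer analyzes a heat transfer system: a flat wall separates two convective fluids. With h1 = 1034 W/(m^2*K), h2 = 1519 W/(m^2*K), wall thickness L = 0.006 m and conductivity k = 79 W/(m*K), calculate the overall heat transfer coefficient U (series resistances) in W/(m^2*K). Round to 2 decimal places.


1/U = 1/h1 + L/k + 1/h2
1/U = 1/1034 + 0.006/79 + 1/1519
1/U = 0.000967118 + 7.59494e-05 + 0.0006583278
1/U = 0.0017013952
U = 587.75 W/(m^2*K)


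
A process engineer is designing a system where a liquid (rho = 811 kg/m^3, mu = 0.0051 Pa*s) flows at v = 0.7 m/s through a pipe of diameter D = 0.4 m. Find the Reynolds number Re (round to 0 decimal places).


Re = rho * v * D / mu
Re = 811 * 0.7 * 0.4 / 0.0051
Re = 227.08 / 0.0051
Re = 44525


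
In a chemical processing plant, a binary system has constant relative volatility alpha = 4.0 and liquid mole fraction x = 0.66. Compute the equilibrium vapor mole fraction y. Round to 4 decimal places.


y = alpha*x / (1 + (alpha-1)*x)
y = 4.0*0.66 / (1 + (4.0-1)*0.66)
y = 2.64 / (1 + 1.98)
y = 2.64 / 2.98
y = 0.8859


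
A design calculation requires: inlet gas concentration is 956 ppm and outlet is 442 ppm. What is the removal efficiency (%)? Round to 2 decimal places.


Efficiency = (G_in - G_out) / G_in * 100%
Efficiency = (956 - 442) / 956 * 100
Efficiency = 514 / 956 * 100
Efficiency = 53.77%


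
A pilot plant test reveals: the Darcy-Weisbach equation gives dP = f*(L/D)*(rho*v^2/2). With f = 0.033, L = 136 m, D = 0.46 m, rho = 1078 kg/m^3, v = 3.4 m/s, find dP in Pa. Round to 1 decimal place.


dP = f * (L/D) * (rho*v^2/2)
dP = 0.033 * (136/0.46) * (1078*3.4^2/2)
L/D = 295.65217391
rho*v^2/2 = 1078*11.56/2 = 6230.84
dP = 0.033 * 295.65217391 * 6230.84
dP = 60791.3 Pa


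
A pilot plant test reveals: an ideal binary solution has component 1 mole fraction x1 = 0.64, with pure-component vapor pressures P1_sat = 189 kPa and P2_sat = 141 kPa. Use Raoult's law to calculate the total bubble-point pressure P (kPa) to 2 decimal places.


P = x1*P1_sat + x2*P2_sat
x2 = 1 - x1 = 1 - 0.64 = 0.36
P = 0.64*189 + 0.36*141
P = 120.96 + 50.76
P = 171.72 kPa


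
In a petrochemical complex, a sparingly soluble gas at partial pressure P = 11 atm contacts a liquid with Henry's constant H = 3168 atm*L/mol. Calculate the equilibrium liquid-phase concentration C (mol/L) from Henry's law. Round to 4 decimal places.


C = P / H
C = 11 / 3168
C = 0.0035 mol/L


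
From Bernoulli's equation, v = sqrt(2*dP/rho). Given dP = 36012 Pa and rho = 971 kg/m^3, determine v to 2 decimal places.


v = sqrt(2*dP/rho)
v = sqrt(2*36012/971)
v = sqrt(74.175077)
v = 8.61 m/s


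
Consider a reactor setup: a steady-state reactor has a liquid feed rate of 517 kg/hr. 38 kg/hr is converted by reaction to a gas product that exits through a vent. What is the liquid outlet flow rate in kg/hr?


Steady-state mass balance on the main outlet: F_out = F_in - F_removed
F_out = 517 - 38
F_out = 479 kg/hr


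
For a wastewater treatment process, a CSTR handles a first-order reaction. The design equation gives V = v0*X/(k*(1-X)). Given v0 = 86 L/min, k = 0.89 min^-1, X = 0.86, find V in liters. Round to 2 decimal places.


V = v0 * X / (k * (1 - X))
V = 86 * 0.86 / (0.89 * (1 - 0.86))
V = 73.96 / (0.89 * 0.14)
V = 73.96 / 0.1246
V = 593.58 L


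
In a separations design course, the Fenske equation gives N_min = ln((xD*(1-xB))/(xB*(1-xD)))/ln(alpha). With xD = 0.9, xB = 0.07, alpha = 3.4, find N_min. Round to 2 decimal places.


N_min = ln((xD*(1-xB))/(xB*(1-xD))) / ln(alpha)
Numerator inside ln: 0.837 / 0.007 = 119.571429
ln(119.571429) = 4.783914
ln(alpha) = ln(3.4) = 1.223775
N_min = 4.783914 / 1.223775 = 3.91


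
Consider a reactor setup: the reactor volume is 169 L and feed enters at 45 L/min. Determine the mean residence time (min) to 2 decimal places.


tau = V / v0
tau = 169 / 45
tau = 3.76 min


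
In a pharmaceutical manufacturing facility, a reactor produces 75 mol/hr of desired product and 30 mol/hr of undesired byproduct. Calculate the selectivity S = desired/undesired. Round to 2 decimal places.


S = desired product rate / undesired product rate
S = 75 / 30
S = 2.50


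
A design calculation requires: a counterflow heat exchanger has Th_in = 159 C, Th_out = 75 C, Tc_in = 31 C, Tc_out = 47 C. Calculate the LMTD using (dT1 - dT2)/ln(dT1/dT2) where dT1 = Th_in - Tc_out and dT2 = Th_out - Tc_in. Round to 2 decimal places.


dT1 = Th_in - Tc_out = 159 - 47 = 112
dT2 = Th_out - Tc_in = 75 - 31 = 44
LMTD = (dT1 - dT2) / ln(dT1/dT2)
LMTD = (112 - 44) / ln(112/44)
LMTD = 72.78 K


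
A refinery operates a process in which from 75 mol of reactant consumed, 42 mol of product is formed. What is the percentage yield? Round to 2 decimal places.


Yield = (moles product / moles consumed) * 100%
Yield = (42 / 75) * 100
Yield = 0.56 * 100
Yield = 56.00%


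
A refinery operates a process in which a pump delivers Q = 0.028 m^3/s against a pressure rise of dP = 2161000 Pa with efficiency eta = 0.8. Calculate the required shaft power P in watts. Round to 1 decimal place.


P = Q * dP / eta
P = 0.028 * 2161000 / 0.8
P = 60508.0 / 0.8
P = 75635.0 W


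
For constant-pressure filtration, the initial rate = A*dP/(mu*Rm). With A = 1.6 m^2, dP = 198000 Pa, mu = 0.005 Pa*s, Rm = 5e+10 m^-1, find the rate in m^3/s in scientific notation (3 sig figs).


rate = A * dP / (mu * Rm)
rate = 1.6 * 198000 / (0.005 * 5e+10)
rate = 316800.0 / 2.500e+08
rate = 1.27e-03 m^3/s


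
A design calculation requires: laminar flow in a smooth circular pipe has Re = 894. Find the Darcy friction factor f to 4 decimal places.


f = 64 / Re
f = 64 / 894
f = 0.0716


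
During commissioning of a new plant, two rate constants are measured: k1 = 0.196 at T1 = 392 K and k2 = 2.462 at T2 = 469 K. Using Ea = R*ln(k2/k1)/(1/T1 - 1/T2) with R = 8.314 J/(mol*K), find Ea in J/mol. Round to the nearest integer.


Ea = R * ln(k2/k1) / (1/T1 - 1/T2)
ln(k2/k1) = ln(2.462/0.196) = 2.5306146
1/T1 - 1/T2 = 1/392 - 1/469 = 0.000418824246
Ea = 8.314 * 2.5306146 / 0.000418824246
Ea = 50235 J/mol


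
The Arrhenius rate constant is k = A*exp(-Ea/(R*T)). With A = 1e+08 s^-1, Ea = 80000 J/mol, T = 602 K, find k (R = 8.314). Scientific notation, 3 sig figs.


k = A * exp(-Ea/(R*T))
k = 1e+08 * exp(-80000 / (8.314 * 602))
k = 1e+08 * exp(-15.983927)
k = 1.14e+01


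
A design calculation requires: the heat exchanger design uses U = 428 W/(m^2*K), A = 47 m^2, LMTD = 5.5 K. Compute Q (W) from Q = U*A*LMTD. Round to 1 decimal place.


Q = U * A * LMTD
Q = 428 * 47 * 5.5
Q = 110638.0 W


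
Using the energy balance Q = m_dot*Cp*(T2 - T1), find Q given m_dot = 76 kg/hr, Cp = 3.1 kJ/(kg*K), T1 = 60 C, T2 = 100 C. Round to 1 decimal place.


Q = m_dot * Cp * (T2 - T1)
Q = 76 * 3.1 * (100 - 60)
Q = 76 * 3.1 * 40
Q = 9424.0 kJ/hr


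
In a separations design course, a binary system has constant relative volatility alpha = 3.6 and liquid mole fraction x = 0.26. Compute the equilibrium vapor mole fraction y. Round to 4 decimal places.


y = alpha*x / (1 + (alpha-1)*x)
y = 3.6*0.26 / (1 + (3.6-1)*0.26)
y = 0.936 / (1 + 0.676)
y = 0.936 / 1.676
y = 0.5585


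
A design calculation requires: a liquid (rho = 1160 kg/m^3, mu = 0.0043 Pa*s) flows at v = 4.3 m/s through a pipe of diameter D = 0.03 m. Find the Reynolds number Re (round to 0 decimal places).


Re = rho * v * D / mu
Re = 1160 * 4.3 * 0.03 / 0.0043
Re = 149.64 / 0.0043
Re = 34800


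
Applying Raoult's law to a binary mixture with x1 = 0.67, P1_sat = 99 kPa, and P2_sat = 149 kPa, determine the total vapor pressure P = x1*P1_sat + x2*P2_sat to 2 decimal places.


P = x1*P1_sat + x2*P2_sat
x2 = 1 - x1 = 1 - 0.67 = 0.33
P = 0.67*99 + 0.33*149
P = 66.33 + 49.17
P = 115.50 kPa


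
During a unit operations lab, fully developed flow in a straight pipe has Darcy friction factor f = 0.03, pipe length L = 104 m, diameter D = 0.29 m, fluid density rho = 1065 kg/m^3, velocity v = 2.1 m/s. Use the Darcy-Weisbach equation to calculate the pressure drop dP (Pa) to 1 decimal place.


dP = f * (L/D) * (rho*v^2/2)
dP = 0.03 * (104/0.29) * (1065*2.1^2/2)
L/D = 358.62068966
rho*v^2/2 = 1065*4.41/2 = 2348.325
dP = 0.03 * 358.62068966 * 2348.325
dP = 25264.7 Pa


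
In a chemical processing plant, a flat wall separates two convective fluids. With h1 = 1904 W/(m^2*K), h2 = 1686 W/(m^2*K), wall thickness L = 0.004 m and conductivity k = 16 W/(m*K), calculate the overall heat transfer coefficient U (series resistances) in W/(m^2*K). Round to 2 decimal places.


1/U = 1/h1 + L/k + 1/h2
1/U = 1/1904 + 0.004/16 + 1/1686
1/U = 0.0005252101 + 0.00025 + 0.0005931198
1/U = 0.0013683299
U = 730.82 W/(m^2*K)


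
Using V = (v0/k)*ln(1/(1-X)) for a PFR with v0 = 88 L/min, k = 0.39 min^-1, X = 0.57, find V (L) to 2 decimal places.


V = (v0/k) * ln(1/(1-X))
V = (88/0.39) * ln(1/(1-0.57))
V = 225.641026 * ln(2.325581)
V = 225.641026 * 0.84397
V = 190.43 L


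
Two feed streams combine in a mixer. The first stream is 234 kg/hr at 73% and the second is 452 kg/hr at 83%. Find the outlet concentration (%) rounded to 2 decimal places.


Mass balance on solute: F1*x1 + F2*x2 = F3*x3
F3 = F1 + F2 = 234 + 452 = 686 kg/hr
x3 = (F1*x1 + F2*x2)/F3
x3 = (234*0.73 + 452*0.83) / 686
x3 = 79.59%


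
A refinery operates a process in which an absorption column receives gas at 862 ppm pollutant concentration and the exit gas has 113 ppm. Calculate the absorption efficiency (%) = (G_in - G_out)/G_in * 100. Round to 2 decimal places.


Efficiency = (G_in - G_out) / G_in * 100%
Efficiency = (862 - 113) / 862 * 100
Efficiency = 749 / 862 * 100
Efficiency = 86.89%


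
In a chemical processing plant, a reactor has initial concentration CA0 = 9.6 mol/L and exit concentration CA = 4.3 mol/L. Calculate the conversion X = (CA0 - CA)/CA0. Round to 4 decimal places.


X = (CA0 - CA) / CA0
X = (9.6 - 4.3) / 9.6
X = 5.3 / 9.6
X = 0.5521


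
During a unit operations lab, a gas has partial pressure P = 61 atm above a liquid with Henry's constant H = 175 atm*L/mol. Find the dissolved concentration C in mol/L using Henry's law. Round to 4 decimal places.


C = P / H
C = 61 / 175
C = 0.3486 mol/L


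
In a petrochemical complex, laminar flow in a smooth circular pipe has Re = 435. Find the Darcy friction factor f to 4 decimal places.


f = 64 / Re
f = 64 / 435
f = 0.1471


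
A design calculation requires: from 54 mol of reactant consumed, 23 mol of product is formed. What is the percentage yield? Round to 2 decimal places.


Yield = (moles product / moles consumed) * 100%
Yield = (23 / 54) * 100
Yield = 0.4259 * 100
Yield = 42.59%


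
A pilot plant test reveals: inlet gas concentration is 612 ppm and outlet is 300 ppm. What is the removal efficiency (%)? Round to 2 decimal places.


Efficiency = (G_in - G_out) / G_in * 100%
Efficiency = (612 - 300) / 612 * 100
Efficiency = 312 / 612 * 100
Efficiency = 50.98%


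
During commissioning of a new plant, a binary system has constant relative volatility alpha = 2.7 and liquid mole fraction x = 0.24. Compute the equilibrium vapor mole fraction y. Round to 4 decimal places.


y = alpha*x / (1 + (alpha-1)*x)
y = 2.7*0.24 / (1 + (2.7-1)*0.24)
y = 0.648 / (1 + 0.408)
y = 0.648 / 1.408
y = 0.4602


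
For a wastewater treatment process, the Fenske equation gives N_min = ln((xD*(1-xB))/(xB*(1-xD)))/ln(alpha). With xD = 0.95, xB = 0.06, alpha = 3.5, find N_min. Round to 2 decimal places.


N_min = ln((xD*(1-xB))/(xB*(1-xD))) / ln(alpha)
Numerator inside ln: 0.893 / 0.003 = 297.666667
ln(297.666667) = 5.695974
ln(alpha) = ln(3.5) = 1.252763
N_min = 5.695974 / 1.252763 = 4.55


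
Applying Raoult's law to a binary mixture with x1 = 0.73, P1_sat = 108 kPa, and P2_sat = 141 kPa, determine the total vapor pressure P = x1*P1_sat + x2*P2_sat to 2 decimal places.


P = x1*P1_sat + x2*P2_sat
x2 = 1 - x1 = 1 - 0.73 = 0.27
P = 0.73*108 + 0.27*141
P = 78.84 + 38.07
P = 116.91 kPa


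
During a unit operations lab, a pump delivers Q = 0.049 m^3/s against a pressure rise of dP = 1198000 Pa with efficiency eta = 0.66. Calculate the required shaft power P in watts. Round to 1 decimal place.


P = Q * dP / eta
P = 0.049 * 1198000 / 0.66
P = 58702.0 / 0.66
P = 88942.4 W


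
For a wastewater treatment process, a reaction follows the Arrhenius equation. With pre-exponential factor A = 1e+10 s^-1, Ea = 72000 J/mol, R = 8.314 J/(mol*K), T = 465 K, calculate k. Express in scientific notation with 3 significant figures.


k = A * exp(-Ea/(R*T))
k = 1e+10 * exp(-72000 / (8.314 * 465))
k = 1e+10 * exp(-18.623852)
k = 8.16e+01


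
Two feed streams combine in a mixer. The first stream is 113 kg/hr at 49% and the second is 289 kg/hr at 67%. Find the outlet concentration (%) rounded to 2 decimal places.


Mass balance on solute: F1*x1 + F2*x2 = F3*x3
F3 = F1 + F2 = 113 + 289 = 402 kg/hr
x3 = (F1*x1 + F2*x2)/F3
x3 = (113*0.49 + 289*0.67) / 402
x3 = 61.94%


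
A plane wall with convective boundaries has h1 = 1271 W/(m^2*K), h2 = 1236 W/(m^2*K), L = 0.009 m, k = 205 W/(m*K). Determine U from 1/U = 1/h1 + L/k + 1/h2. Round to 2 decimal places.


1/U = 1/h1 + L/k + 1/h2
1/U = 1/1271 + 0.009/205 + 1/1236
1/U = 0.0007867821 + 4.39024e-05 + 0.0008090615
1/U = 0.001639746
U = 609.85 W/(m^2*K)


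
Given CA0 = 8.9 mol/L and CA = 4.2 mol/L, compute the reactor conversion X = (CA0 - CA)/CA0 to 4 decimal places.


X = (CA0 - CA) / CA0
X = (8.9 - 4.2) / 8.9
X = 4.7 / 8.9
X = 0.5281


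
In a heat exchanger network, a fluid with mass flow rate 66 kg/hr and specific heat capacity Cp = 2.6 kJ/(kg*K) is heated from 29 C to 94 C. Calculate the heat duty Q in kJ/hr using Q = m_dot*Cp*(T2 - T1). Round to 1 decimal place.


Q = m_dot * Cp * (T2 - T1)
Q = 66 * 2.6 * (94 - 29)
Q = 66 * 2.6 * 65
Q = 11154.0 kJ/hr


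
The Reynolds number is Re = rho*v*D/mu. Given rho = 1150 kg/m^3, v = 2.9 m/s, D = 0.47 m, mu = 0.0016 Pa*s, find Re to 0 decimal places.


Re = rho * v * D / mu
Re = 1150 * 2.9 * 0.47 / 0.0016
Re = 1567.45 / 0.0016
Re = 979656


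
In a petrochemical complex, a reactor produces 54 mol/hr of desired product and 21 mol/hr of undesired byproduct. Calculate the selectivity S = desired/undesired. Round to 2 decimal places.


S = desired product rate / undesired product rate
S = 54 / 21
S = 2.57


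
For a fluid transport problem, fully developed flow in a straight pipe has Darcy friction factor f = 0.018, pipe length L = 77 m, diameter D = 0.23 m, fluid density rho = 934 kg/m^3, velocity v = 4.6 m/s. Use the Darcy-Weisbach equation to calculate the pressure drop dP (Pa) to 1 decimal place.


dP = f * (L/D) * (rho*v^2/2)
dP = 0.018 * (77/0.23) * (934*4.6^2/2)
L/D = 334.7826087
rho*v^2/2 = 934*21.16/2 = 9881.72
dP = 0.018 * 334.7826087 * 9881.72
dP = 59548.1 Pa


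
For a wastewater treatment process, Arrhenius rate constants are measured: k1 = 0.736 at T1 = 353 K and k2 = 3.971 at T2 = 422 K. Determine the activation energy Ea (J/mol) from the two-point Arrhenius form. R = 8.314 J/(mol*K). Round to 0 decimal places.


Ea = R * ln(k2/k1) / (1/T1 - 1/T2)
ln(k2/k1) = ln(3.971/0.736) = 1.6855431
1/T1 - 1/T2 = 1/353 - 1/422 = 0.000463192943
Ea = 8.314 * 1.6855431 / 0.000463192943
Ea = 30254 J/mol


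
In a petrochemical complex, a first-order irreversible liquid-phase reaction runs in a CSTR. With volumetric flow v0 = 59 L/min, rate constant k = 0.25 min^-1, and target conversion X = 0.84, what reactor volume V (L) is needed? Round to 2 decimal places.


V = v0 * X / (k * (1 - X))
V = 59 * 0.84 / (0.25 * (1 - 0.84))
V = 49.56 / (0.25 * 0.16)
V = 49.56 / 0.04
V = 1239.00 L


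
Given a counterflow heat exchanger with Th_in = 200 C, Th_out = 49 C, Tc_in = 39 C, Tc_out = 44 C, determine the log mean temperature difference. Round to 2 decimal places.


dT1 = Th_in - Tc_out = 200 - 44 = 156
dT2 = Th_out - Tc_in = 49 - 39 = 10
LMTD = (dT1 - dT2) / ln(dT1/dT2)
LMTD = (156 - 10) / ln(156/10)
LMTD = 53.14 K


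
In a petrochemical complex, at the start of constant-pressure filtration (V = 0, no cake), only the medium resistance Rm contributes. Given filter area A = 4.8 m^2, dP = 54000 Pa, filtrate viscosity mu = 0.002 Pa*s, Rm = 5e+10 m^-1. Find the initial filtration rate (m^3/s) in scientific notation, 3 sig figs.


rate = A * dP / (mu * Rm)
rate = 4.8 * 54000 / (0.002 * 5e+10)
rate = 259200.0 / 1.000e+08
rate = 2.59e-03 m^3/s


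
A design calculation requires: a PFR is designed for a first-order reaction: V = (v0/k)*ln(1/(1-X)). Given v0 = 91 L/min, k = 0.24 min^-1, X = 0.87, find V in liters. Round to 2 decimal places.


V = (v0/k) * ln(1/(1-X))
V = (91/0.24) * ln(1/(1-0.87))
V = 379.166667 * ln(7.692308)
V = 379.166667 * 2.040221
V = 773.58 L


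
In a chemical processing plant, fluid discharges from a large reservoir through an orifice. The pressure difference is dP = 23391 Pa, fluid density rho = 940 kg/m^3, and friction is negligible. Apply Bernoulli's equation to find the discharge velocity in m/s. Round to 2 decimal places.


v = sqrt(2*dP/rho)
v = sqrt(2*23391/940)
v = sqrt(49.768085)
v = 7.05 m/s


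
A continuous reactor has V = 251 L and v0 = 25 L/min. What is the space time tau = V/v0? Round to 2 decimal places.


tau = V / v0
tau = 251 / 25
tau = 10.04 min


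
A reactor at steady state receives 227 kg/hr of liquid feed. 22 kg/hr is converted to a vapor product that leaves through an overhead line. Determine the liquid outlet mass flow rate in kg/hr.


Steady-state mass balance on the main outlet: F_out = F_in - F_removed
F_out = 227 - 22
F_out = 205 kg/hr


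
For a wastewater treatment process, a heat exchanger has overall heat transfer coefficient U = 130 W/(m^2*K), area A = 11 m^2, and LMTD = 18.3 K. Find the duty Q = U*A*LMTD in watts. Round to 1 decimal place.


Q = U * A * LMTD
Q = 130 * 11 * 18.3
Q = 26169.0 W


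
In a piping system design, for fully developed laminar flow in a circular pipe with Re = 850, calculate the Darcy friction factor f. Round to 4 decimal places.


f = 64 / Re
f = 64 / 850
f = 0.0753


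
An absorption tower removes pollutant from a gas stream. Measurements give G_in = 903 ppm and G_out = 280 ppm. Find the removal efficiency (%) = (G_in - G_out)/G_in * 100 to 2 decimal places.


Efficiency = (G_in - G_out) / G_in * 100%
Efficiency = (903 - 280) / 903 * 100
Efficiency = 623 / 903 * 100
Efficiency = 68.99%


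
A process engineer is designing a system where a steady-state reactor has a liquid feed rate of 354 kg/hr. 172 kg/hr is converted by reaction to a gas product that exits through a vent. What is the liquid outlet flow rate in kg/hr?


Steady-state mass balance on the main outlet: F_out = F_in - F_removed
F_out = 354 - 172
F_out = 182 kg/hr


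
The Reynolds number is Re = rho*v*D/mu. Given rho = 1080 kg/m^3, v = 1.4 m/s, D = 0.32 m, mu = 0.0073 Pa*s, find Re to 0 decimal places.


Re = rho * v * D / mu
Re = 1080 * 1.4 * 0.32 / 0.0073
Re = 483.84 / 0.0073
Re = 66279


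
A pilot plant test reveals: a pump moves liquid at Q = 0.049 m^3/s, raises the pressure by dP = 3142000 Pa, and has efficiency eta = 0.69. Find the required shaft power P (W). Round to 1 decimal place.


P = Q * dP / eta
P = 0.049 * 3142000 / 0.69
P = 153958.0 / 0.69
P = 223127.5 W


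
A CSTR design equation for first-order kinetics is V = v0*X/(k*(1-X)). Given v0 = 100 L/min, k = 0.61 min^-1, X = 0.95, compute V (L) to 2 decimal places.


V = v0 * X / (k * (1 - X))
V = 100 * 0.95 / (0.61 * (1 - 0.95))
V = 95.0 / (0.61 * 0.05)
V = 95.0 / 0.0305
V = 3114.75 L


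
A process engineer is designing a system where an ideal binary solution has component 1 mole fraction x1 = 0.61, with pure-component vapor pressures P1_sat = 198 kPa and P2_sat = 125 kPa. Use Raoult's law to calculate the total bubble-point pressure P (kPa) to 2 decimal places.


P = x1*P1_sat + x2*P2_sat
x2 = 1 - x1 = 1 - 0.61 = 0.39
P = 0.61*198 + 0.39*125
P = 120.78 + 48.75
P = 169.53 kPa


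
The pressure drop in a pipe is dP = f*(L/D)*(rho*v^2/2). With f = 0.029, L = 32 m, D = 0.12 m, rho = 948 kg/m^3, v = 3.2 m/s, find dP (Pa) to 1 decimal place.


dP = f * (L/D) * (rho*v^2/2)
dP = 0.029 * (32/0.12) * (948*3.2^2/2)
L/D = 266.66666667
rho*v^2/2 = 948*10.24/2 = 4853.76
dP = 0.029 * 266.66666667 * 4853.76
dP = 37535.7 Pa


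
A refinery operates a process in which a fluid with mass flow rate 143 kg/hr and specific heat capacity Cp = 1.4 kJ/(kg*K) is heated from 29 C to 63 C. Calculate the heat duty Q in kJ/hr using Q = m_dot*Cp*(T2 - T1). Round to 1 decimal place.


Q = m_dot * Cp * (T2 - T1)
Q = 143 * 1.4 * (63 - 29)
Q = 143 * 1.4 * 34
Q = 6806.8 kJ/hr


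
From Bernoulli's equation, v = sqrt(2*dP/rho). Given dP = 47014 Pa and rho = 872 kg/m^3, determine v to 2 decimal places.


v = sqrt(2*dP/rho)
v = sqrt(2*47014/872)
v = sqrt(107.830275)
v = 10.38 m/s


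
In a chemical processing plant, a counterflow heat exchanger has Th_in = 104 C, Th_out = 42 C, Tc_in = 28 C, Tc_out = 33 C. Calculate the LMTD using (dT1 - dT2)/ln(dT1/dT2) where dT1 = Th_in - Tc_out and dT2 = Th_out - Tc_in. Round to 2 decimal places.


dT1 = Th_in - Tc_out = 104 - 33 = 71
dT2 = Th_out - Tc_in = 42 - 28 = 14
LMTD = (dT1 - dT2) / ln(dT1/dT2)
LMTD = (71 - 14) / ln(71/14)
LMTD = 35.11 K


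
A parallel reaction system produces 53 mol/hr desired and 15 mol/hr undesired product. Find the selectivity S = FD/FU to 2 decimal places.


S = desired product rate / undesired product rate
S = 53 / 15
S = 3.53


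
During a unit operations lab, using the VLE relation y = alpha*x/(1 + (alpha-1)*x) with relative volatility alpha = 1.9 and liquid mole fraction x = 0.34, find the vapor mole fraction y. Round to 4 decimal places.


y = alpha*x / (1 + (alpha-1)*x)
y = 1.9*0.34 / (1 + (1.9-1)*0.34)
y = 0.646 / (1 + 0.306)
y = 0.646 / 1.306
y = 0.4946


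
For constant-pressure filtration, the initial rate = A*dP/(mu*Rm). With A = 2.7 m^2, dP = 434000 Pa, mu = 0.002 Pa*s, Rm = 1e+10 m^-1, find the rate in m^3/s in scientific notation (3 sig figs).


rate = A * dP / (mu * Rm)
rate = 2.7 * 434000 / (0.002 * 1e+10)
rate = 1171800.0 / 2.000e+07
rate = 5.86e-02 m^3/s


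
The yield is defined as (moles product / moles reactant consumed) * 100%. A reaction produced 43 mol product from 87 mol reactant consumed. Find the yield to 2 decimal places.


Yield = (moles product / moles consumed) * 100%
Yield = (43 / 87) * 100
Yield = 0.4943 * 100
Yield = 49.43%


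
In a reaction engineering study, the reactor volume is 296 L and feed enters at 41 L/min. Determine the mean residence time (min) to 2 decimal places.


tau = V / v0
tau = 296 / 41
tau = 7.22 min


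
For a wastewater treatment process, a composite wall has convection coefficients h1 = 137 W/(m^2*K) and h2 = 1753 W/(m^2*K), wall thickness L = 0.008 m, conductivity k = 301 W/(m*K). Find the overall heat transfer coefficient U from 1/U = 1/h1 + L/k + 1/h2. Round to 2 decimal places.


1/U = 1/h1 + L/k + 1/h2
1/U = 1/137 + 0.008/301 + 1/1753
1/U = 0.0072992701 + 2.65781e-05 + 0.0005704507
1/U = 0.0078962989
U = 126.64 W/(m^2*K)


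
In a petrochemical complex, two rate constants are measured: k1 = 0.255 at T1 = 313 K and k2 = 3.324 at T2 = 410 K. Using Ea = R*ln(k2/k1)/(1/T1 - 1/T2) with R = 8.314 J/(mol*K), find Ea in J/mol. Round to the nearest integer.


Ea = R * ln(k2/k1) / (1/T1 - 1/T2)
ln(k2/k1) = ln(3.324/0.255) = 2.5676606
1/T1 - 1/T2 = 1/313 - 1/410 = 0.000755863789
Ea = 8.314 * 2.5676606 / 0.000755863789
Ea = 28243 J/mol


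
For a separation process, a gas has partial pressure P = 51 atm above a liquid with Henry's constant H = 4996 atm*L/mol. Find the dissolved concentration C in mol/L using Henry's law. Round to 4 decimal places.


C = P / H
C = 51 / 4996
C = 0.0102 mol/L


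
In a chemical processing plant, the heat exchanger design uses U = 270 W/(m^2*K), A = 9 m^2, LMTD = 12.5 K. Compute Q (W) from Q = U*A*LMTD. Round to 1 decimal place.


Q = U * A * LMTD
Q = 270 * 9 * 12.5
Q = 30375.0 W


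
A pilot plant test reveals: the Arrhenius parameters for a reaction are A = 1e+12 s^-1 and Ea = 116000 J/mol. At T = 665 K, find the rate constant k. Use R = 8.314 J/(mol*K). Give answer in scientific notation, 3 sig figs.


k = A * exp(-Ea/(R*T))
k = 1e+12 * exp(-116000 / (8.314 * 665))
k = 1e+12 * exp(-20.981007)
k = 7.73e+02


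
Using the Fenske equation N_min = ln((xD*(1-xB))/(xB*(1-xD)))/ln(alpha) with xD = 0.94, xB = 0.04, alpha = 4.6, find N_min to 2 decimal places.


N_min = ln((xD*(1-xB))/(xB*(1-xD))) / ln(alpha)
Numerator inside ln: 0.9024 / 0.0024 = 376.0
ln(376.0) = 5.929589
ln(alpha) = ln(4.6) = 1.526056
N_min = 5.929589 / 1.526056 = 3.89


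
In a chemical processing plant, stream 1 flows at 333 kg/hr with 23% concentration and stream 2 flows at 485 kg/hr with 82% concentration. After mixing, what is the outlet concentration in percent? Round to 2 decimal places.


Mass balance on solute: F1*x1 + F2*x2 = F3*x3
F3 = F1 + F2 = 333 + 485 = 818 kg/hr
x3 = (F1*x1 + F2*x2)/F3
x3 = (333*0.23 + 485*0.82) / 818
x3 = 57.98%


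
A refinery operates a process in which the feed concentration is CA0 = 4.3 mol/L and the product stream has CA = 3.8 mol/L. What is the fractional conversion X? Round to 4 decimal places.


X = (CA0 - CA) / CA0
X = (4.3 - 3.8) / 4.3
X = 0.5 / 4.3
X = 0.1163


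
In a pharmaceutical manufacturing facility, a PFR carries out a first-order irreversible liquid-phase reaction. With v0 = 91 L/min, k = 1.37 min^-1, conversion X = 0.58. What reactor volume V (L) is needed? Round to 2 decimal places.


V = (v0/k) * ln(1/(1-X))
V = (91/1.37) * ln(1/(1-0.58))
V = 66.423358 * ln(2.380952)
V = 66.423358 * 0.8675
V = 57.62 L
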